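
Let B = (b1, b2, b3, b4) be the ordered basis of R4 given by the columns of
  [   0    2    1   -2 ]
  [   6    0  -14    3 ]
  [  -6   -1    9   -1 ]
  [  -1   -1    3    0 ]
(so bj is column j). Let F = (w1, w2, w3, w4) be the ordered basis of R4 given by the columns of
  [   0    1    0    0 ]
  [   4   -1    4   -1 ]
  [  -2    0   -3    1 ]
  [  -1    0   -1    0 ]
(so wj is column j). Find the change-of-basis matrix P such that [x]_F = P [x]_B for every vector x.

Take x = bj: its B-coordinates are the j-th standard unit vector, so P e_j — column j of P — equals [bj]_F.
b1 = -w1 + 0·w2 + 2w3 - 2w4, giving column 1 = (-1, 0, 2, -2); repeating for each j gives P = [[-1, 0, -1, 0], [0, 2, 1, -2], [2, 1, -2, 0], [-2, 2, 1, -1]].

[[-1, 0, -1, 0], [0, 2, 1, -2], [2, 1, -2, 0], [-2, 2, 1, -1]]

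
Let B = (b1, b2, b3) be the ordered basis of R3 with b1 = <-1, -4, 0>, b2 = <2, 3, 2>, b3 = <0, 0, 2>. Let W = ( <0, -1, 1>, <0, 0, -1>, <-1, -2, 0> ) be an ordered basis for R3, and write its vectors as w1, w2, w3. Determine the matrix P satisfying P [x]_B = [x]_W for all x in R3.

[[2, 1, 0], [2, -1, -2], [1, -2, 0]]

Take x = bj: its B-coordinates are the j-th standard unit vector, so P e_j — column j of P — equals [bj]_W.
b1 = 2w1 + 2w2 + w3, giving column 1 = <2, 2, 1>; repeating for each j gives P = [[2, 1, 0], [2, -1, -2], [1, -2, 0]].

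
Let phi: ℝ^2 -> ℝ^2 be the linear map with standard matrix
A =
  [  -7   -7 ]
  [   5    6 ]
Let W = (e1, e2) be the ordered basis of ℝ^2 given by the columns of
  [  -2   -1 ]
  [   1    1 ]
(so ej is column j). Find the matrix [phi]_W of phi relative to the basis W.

[[-3, -1], [-1, 2]]

Let P have columns e1, e2. Then [phi]_W = P^(-1) A P.
Here det P = -1, so P^(-1) is integer; computing A P first and then P^(-1)(A P) gives [[-3, -1], [-1, 2]].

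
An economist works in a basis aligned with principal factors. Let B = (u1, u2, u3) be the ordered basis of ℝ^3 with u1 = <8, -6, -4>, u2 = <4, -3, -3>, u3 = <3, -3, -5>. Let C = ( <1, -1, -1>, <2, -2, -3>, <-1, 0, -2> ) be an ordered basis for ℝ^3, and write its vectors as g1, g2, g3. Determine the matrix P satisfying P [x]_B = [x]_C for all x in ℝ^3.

Column j of P is [uj]_C, since P maps B-coordinates to C-coordinates.
Expressing u1 in C: u1 = 2g1 + 2g2 - 2g3, so column 1 of P is <2, 2, -2>.
Doing the same for each uj gives P = [[2, -1, -1], [2, 2, 2], [-2, -1, 0]].

[[2, -1, -1], [2, 2, 2], [-2, -1, 0]]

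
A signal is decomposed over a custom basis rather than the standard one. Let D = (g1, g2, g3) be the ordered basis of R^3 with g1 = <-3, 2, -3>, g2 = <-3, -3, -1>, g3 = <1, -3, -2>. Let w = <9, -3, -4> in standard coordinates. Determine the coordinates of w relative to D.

Write w = c_1 g1 + ... + c_3 g3 and solve for the c_i.
Gaussian elimination on [M | w] yields c = (0, -2, 3).
Check: 0·g1 - 2g2 + 3g3 = <9, -3, -4>.

<0, -2, 3>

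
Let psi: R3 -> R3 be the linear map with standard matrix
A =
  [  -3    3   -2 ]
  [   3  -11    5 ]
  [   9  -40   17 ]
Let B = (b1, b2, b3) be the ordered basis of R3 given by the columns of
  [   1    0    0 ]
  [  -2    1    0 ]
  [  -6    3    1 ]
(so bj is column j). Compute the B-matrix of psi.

[[3, -3, -2], [1, -2, 1], [2, -1, 2]]

Let P have columns b1, ..., b3. Then [psi]_B = P^(-1) A P.
Here det P = 1, so P^(-1) is integer; computing A P first and then P^(-1)(A P) gives [[3, -3, -2], [1, -2, 1], [2, -1, 2]].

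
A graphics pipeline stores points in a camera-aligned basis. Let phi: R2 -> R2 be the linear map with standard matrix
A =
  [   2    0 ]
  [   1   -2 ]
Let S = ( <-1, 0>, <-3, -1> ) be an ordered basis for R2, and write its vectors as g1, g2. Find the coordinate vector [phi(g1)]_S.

<-1, 1>

Column 1 of [phi]_S is the S-coordinate vector of phi(g1).
In standard coordinates phi(g1) = A g1 = <-2, -1>.
Converting to S: <-2, -1> = -g1 + g2, so the coordinate vector is <-1, 1>.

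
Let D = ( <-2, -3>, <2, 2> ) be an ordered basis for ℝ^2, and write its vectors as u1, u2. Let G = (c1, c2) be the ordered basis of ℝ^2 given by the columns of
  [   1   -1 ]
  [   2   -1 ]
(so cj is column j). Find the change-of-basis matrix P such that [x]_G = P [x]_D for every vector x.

Let M have columns uj and N have columns cj. Then for every x, N [x]_G = x = M [x]_D, so P = N^(-1) M.
Since det N = 1, N^(-1) has integer entries; multiplying gives P = [[-1, 0], [1, -2]].

[[-1, 0], [1, -2]]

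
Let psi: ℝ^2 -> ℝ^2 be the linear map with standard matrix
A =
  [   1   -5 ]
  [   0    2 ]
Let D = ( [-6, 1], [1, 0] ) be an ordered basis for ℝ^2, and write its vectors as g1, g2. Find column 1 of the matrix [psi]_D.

[2, 1]

Column 1 of [psi]_D is the D-coordinate vector of psi(g1).
In standard coordinates psi(g1) = A g1 = [-11, 2].
Converting to D: [-11, 2] = 2g1 + g2, so the coordinate vector is [2, 1].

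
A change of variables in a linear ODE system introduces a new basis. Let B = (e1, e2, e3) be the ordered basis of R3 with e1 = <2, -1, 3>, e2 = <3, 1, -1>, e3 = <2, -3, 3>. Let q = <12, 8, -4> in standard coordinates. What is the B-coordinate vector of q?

<2, 4, -2>

[q]_B is the unique c with M c = q, where M has columns e1, ..., e3.
Gaussian elimination on [M | q] yields c = (2, 4, -2).
Check: 2e1 + 4e2 - 2e3 = <12, 8, -4>.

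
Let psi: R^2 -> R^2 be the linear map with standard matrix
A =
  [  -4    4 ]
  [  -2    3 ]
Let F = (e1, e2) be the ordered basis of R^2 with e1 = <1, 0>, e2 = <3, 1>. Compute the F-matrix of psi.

Let P have columns e1, e2. Then [psi]_F = P^(-1) A P.
Here det P = 1, so P^(-1) is integer; computing A P first and then P^(-1)(A P) gives [[2, 1], [-2, -3]].

[[2, 1], [-2, -3]]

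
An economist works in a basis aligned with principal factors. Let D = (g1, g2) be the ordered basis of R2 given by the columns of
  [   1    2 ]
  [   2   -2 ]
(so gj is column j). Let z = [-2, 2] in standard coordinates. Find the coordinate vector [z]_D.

Write z = c_1 g1 + c_2 g2 and solve for the c_i.
System: c_1 + 2c_2 = -2, 2c_1 - 2c_2 = 2; solving gives c_1 = 0, c_2 = -1.
Check: 0·g1 - g2 = [-2, 2].

[0, -1]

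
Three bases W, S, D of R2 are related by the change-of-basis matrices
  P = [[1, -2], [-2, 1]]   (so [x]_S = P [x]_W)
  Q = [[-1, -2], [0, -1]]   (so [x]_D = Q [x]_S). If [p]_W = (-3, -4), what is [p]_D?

(-9, -2)

Composing the changes, [p]_D = Q P [p]_W.
Q P = [[3, 0], [2, -1]]; applying this to (-3, -4) gives (-9, -2).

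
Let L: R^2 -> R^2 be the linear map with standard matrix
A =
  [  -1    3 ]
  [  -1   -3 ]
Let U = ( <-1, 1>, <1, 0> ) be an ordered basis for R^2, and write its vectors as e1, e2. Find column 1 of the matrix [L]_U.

<-2, 2>

Compute L(e1) = A e1 = <4, -2> in standard coordinates.
Then write this in U-coordinates: solve for y in y_1 e1 + y_2 e2 = <4, -2>.
This gives y = <-2, 2>, which is column 1 of [L]_U.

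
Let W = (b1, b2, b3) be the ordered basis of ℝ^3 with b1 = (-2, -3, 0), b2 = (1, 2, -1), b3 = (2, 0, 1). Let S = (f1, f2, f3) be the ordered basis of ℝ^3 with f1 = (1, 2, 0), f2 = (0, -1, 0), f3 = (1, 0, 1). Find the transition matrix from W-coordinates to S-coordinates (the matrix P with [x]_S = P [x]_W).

[[-2, 2, 1], [-1, 2, 2], [0, -1, 1]]

Take x = bj: its W-coordinates are the j-th standard unit vector, so P e_j — column j of P — equals [bj]_S.
b1 = -2f1 - f2 + 0·f3, giving column 1 = (-2, -1, 0); repeating for each j gives P = [[-2, 2, 1], [-1, 2, 2], [0, -1, 1]].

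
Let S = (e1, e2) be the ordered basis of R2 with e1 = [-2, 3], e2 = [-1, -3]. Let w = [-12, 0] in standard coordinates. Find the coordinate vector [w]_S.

We seek scalars with c_1 e1 + c_2 e2 = w; equivalently solve M c = w where the columns of M are e1, e2.
System: -2c_1 - c_2 = -12, 3c_1 - 3c_2 = 0; solving gives c_1 = 4, c_2 = 4.
Check: 4e1 + 4e2 = [-12, 0].

[4, 4]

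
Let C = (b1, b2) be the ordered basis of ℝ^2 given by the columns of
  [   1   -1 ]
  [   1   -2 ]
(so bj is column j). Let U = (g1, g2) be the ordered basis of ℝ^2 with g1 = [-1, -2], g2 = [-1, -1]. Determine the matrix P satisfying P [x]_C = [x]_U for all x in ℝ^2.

Let M have columns bj and N have columns gj. Then for every x, N [x]_U = x = M [x]_C, so P = N^(-1) M.
Since det N = -1, N^(-1) has integer entries; multiplying gives P = [[0, 1], [-1, 0]].

[[0, 1], [-1, 0]]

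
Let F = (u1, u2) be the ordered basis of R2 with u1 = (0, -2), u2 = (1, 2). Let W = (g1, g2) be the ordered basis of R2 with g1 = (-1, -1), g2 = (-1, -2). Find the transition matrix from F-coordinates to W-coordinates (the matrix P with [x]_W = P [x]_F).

Let M have columns uj and N have columns gj. Then for every x, N [x]_W = x = M [x]_F, so P = N^(-1) M.
Since det N = 1, N^(-1) has integer entries; multiplying gives P = [[-2, 0], [2, -1]].

[[-2, 0], [2, -1]]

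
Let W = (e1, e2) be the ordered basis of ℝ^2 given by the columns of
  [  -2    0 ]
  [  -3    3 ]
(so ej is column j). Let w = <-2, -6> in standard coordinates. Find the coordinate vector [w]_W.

[w]_W is the unique c with M c = w, where M has columns e1, e2.
System: -2c_1 + 0c_2 = -2, -3c_1 + 3c_2 = -6; solving gives c_1 = 1, c_2 = -1.
Check: e1 - e2 = <-2, -6>.

<1, -1>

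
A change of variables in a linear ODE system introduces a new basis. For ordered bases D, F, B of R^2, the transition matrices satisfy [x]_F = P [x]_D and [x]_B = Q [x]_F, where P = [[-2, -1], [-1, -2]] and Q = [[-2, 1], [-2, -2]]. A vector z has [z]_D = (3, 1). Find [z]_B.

Apply P to get F-coordinates (-7, -5), then Q to get B-coordinates.
The result is [z]_B = (9, 24).

(9, 24)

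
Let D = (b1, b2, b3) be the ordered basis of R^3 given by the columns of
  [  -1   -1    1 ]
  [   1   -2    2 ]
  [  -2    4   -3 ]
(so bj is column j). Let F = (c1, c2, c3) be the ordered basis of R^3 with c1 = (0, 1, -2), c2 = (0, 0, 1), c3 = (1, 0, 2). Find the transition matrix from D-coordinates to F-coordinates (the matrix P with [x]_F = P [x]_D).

Column j of P is [bj]_F, since P maps D-coordinates to F-coordinates.
Expressing b1 in F: b1 = c1 + 2c2 - c3, so column 1 of P is (1, 2, -1).
Doing the same for each bj gives P = [[1, -2, 2], [2, 2, -1], [-1, -1, 1]].

[[1, -2, 2], [2, 2, -1], [-1, -1, 1]]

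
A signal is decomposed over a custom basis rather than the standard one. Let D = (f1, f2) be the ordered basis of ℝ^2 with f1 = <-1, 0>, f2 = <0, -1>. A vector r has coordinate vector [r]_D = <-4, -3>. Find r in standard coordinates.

<4, 3>

r = M [r]_D, where M has columns f1, f2.
Carrying out the matrix-vector product, r = <4, 3>.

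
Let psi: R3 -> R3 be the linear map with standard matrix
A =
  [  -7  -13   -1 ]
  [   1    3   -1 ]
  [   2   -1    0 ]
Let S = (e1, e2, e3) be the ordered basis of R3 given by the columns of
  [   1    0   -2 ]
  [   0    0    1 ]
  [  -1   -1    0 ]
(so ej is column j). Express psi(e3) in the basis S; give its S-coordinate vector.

<3, 2, 1>

Compute psi(e3) = A e3 = <1, 1, -5> in standard coordinates.
Then write this in S-coordinates: solve for y in y_1 e1 + ... + y_3 e3 = <1, 1, -5>.
This gives y = <3, 2, 1>, which is column 3 of [psi]_S.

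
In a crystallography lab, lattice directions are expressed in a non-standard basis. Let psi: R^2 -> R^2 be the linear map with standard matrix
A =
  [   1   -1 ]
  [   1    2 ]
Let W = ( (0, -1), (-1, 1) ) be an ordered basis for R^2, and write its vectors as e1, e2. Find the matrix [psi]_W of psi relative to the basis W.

[[1, 1], [-1, 2]]

With P the matrix whose columns are e1, e2, [psi]_W = P^(-1) A P.
Column by column: psi(e1) = A e1 = (1, -2); its W-coordinates (1, -1) give column 1.
Continuing for each basis vector yields [psi]_W = [[1, 1], [-1, 2]].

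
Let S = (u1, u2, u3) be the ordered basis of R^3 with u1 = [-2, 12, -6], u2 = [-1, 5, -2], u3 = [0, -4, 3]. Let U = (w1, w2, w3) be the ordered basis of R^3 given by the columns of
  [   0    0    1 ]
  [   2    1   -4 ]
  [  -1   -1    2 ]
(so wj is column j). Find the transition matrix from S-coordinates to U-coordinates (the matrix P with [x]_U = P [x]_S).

Column j of P is [uj]_U, since P maps S-coordinates to U-coordinates.
Expressing u1 in U: u1 = 2w1 + 0·w2 - 2w3, so column 1 of P is [2, 0, -2].
Doing the same for each uj gives P = [[2, 1, -1], [0, -1, -2], [-2, -1, 0]].

[[2, 1, -1], [0, -1, -2], [-2, -1, 0]]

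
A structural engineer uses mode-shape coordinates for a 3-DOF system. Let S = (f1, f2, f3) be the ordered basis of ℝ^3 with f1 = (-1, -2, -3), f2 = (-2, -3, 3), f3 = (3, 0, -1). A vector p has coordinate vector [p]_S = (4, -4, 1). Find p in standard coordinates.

(7, 4, -25)

By definition p = 4f1 - 4f2 + f3.
Summing componentwise gives (7, 4, -25).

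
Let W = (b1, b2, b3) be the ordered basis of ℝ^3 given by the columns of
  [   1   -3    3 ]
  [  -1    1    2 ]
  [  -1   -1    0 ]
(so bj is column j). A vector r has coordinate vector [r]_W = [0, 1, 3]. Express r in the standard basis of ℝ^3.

By definition r = 0·b1 + b2 + 3b3.
Summing componentwise gives [6, 7, -1].

[6, 7, -1]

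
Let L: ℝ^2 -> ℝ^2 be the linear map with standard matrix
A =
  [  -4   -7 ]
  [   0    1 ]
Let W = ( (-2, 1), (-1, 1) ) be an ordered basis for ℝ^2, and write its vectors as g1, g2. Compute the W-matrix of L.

[[-2, 2], [3, -1]]

The j-th column of [L]_W is [L(gj)]_W.
L(g1) = A g1 = (1, 1) = -2g1 + 3g2, so column 1 is (-2, 3).
Repeating for g2 and assembling the columns gives [[-2, 2], [3, -1]].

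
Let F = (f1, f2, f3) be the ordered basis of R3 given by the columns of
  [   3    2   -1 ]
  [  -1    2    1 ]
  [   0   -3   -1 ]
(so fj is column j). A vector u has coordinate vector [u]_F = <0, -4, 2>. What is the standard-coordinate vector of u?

The coordinates say u = 0·f1 - 4f2 + 2f3; adding the scaled basis vectors gives <-10, -6, 10>.

<-10, -6, 10>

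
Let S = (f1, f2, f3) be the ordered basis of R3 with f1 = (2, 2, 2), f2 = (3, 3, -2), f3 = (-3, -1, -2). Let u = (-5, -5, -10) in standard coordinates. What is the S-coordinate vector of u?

Write u = c_1 f1 + ... + c_3 f3 and solve for the c_i.
Solving this 3x3 system gives c = (-4, 1, 0).
Check: -4f1 + f2 + 0·f3 = (-5, -5, -10).

(-4, 1, 0)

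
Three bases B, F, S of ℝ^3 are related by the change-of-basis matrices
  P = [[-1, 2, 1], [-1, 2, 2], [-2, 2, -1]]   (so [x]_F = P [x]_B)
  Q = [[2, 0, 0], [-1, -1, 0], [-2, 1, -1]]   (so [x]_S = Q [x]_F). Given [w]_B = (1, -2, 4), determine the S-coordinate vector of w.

Apply P to get F-coordinates (-1, 3, -10), then Q to get S-coordinates.
The result is [w]_S = (-2, -2, 15).

(-2, -2, 15)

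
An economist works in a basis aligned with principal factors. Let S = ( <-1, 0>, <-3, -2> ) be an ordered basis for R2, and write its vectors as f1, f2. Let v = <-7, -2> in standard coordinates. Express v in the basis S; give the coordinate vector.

<4, 1>

Write v = c_1 f1 + c_2 f2 and solve for the c_i.
System: -c_1 - 3c_2 = -7, 0c_1 - 2c_2 = -2; solving gives c_1 = 4, c_2 = 1.
Check: 4f1 + f2 = <-7, -2>.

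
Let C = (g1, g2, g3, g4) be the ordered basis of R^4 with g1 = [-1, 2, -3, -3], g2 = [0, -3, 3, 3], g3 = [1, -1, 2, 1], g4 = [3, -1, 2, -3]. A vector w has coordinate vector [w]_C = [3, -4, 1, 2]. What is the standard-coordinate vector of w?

By definition w = 3g1 - 4g2 + g3 + 2g4.
Summing componentwise gives [4, 15, -15, -26].

[4, 15, -15, -26]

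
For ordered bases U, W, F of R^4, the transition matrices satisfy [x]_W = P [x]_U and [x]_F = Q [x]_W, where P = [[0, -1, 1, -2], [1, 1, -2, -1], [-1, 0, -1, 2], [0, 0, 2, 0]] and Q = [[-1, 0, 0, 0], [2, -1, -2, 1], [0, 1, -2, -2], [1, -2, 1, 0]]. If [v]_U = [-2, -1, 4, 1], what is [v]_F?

Composing the changes, [v]_F = Q P [v]_U.
Q P = [[0, 1, -1, 2], [1, -3, 8, -7], [3, 1, -4, -5], [-3, -3, 4, 2]]; applying this to [-2, -1, 4, 1] gives [-3, 26, -28, 27].

[-3, 26, -28, 27]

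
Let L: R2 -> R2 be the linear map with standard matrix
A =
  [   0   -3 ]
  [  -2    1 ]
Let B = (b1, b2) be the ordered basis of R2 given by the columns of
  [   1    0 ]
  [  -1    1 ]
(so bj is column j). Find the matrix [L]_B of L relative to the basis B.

The j-th column of [L]_B is [L(bj)]_B.
L(b1) = A b1 = <3, -3> = 3b1 + 0·b2, so column 1 is <3, 0>.
Repeating for b2 and assembling the columns gives [[3, -3], [0, -2]].

[[3, -3], [0, -2]]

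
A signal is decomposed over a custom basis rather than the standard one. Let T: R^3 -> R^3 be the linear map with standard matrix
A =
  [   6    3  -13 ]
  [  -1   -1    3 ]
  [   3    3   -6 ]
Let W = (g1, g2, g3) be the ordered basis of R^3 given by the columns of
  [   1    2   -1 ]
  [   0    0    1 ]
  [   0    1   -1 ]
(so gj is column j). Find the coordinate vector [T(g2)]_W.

[-2, 1, 1]

Column 2 of [T]_W is the W-coordinate vector of T(g2).
In standard coordinates T(g2) = A g2 = [-1, 1, 0].
Converting to W: [-1, 1, 0] = -2g1 + g2 + g3, so the coordinate vector is [-2, 1, 1].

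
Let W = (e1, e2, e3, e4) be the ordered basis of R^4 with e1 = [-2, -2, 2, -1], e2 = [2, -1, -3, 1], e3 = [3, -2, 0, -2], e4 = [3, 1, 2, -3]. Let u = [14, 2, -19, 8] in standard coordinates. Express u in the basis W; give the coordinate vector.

[-4, 3, 1, -1]

[u]_W is the unique c with M c = u, where M has columns e1, ..., e4.
Gaussian elimination on [M | u] yields c = (-4, 3, 1, -1).
Check: -4e1 + 3e2 + e3 - e4 = [14, 2, -19, 8].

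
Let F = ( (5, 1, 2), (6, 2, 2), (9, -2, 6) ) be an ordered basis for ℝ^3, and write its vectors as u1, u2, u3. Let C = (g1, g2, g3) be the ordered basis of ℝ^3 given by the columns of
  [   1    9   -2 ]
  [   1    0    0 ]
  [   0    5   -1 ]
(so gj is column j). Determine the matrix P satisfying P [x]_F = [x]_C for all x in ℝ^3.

[[1, 2, -2], [0, 0, 1], [-2, -2, -1]]

Let M have columns uj and N have columns gj. Then for every x, N [x]_C = x = M [x]_F, so P = N^(-1) M.
Since det N = -1, N^(-1) has integer entries; multiplying gives P = [[1, 2, -2], [0, 0, 1], [-2, -2, -1]].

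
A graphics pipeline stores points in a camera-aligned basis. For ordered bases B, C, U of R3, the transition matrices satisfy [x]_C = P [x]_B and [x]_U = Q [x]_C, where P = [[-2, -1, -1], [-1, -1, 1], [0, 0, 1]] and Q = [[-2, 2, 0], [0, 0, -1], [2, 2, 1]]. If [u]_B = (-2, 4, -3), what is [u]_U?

(-16, 3, -7)

Apply P to get C-coordinates (3, -5, -3), then Q to get U-coordinates.
The result is [u]_U = (-16, 3, -7).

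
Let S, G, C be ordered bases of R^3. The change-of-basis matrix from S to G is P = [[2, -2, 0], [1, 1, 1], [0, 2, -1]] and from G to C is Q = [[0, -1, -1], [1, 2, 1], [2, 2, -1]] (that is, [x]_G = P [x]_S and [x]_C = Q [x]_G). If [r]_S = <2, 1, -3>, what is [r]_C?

Composing the changes, [r]_C = Q P [r]_S.
Q P = [[-1, -3, 0], [4, 2, 1], [6, -4, 3]]; applying this to <2, 1, -3> gives <-5, 7, -1>.

<-5, 7, -1>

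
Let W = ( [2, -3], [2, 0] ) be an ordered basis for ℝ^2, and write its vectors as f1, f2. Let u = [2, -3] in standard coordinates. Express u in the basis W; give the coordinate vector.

[1, 0]

Write u = c_1 f1 + c_2 f2 and solve for the c_i.
System: 2c_1 + 2c_2 = 2, -3c_1 + 0c_2 = -3; solving gives c_1 = 1, c_2 = 0.
Check: f1 + 0·f2 = [2, -3].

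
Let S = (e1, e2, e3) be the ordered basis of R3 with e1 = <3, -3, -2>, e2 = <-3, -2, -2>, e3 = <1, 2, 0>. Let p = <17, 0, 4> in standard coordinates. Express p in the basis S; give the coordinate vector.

<2, -4, -1>

[p]_S is the unique c with M c = p, where M has columns e1, ..., e3.
Row-reducing the augmented matrix [M | p] gives c = (2, -4, -1).
Check: 2e1 - 4e2 - e3 = <17, 0, 4>.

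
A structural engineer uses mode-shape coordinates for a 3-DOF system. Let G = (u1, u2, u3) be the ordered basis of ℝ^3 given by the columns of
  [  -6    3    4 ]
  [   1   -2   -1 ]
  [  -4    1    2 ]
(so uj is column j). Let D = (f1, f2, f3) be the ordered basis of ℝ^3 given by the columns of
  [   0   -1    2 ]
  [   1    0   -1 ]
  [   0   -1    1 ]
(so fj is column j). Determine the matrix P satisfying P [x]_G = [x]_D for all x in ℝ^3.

[[-1, 0, 1], [2, 1, 0], [-2, 2, 2]]

Column j of P is [uj]_D, since P maps G-coordinates to D-coordinates.
Expressing u1 in D: u1 = -f1 + 2f2 - 2f3, so column 1 of P is <-1, 2, -2>.
Doing the same for each uj gives P = [[-1, 0, 1], [2, 1, 0], [-2, 2, 2]].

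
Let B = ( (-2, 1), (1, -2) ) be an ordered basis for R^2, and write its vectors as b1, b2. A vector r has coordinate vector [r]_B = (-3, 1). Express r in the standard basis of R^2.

(7, -5)

The coordinates say r = -3b1 + b2; adding the scaled basis vectors gives (7, -5).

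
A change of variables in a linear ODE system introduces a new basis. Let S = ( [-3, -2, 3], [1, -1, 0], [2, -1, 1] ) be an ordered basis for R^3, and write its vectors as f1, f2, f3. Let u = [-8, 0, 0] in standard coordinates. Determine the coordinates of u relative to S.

Write u = c_1 f1 + ... + c_3 f3 and solve for the c_i.
Row-reducing the augmented matrix [M | u] gives c = (1, 1, -3).
Check: f1 + f2 - 3f3 = [-8, 0, 0].

[1, 1, -3]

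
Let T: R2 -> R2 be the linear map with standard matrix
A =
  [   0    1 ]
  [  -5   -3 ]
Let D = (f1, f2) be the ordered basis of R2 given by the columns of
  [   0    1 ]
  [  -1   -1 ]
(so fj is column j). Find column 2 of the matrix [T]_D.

Compute T(f2) = A f2 = (-1, -2) in standard coordinates.
Then write this in D-coordinates: solve for y in y_1 f1 + y_2 f2 = (-1, -2).
This gives y = (3, -1), which is column 2 of [T]_D.

(3, -1)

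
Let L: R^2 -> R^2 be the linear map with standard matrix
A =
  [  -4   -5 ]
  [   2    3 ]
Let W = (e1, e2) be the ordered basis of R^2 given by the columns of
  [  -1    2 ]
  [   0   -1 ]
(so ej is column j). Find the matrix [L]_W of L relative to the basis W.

[[0, 1], [2, -1]]

Let P have columns e1, e2. Then [L]_W = P^(-1) A P.
Here det P = 1, so P^(-1) is integer; computing A P first and then P^(-1)(A P) gives [[0, 1], [2, -1]].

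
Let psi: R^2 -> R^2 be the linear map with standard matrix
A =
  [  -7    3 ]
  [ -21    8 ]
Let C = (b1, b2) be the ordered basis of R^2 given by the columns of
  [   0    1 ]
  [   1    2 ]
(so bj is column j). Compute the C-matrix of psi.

The j-th column of [psi]_C is [psi(bj)]_C.
psi(b1) = A b1 = [3, 8] = 2b1 + 3b2, so column 1 is [2, 3].
Repeating for b2 and assembling the columns gives [[2, -3], [3, -1]].

[[2, -3], [3, -1]]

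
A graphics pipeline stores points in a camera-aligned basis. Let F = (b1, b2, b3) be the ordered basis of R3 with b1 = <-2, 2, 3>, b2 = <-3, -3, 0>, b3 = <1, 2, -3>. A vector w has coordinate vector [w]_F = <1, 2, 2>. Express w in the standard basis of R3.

By definition w = b1 + 2b2 + 2b3.
Summing componentwise gives <-6, 0, -3>.

<-6, 0, -3>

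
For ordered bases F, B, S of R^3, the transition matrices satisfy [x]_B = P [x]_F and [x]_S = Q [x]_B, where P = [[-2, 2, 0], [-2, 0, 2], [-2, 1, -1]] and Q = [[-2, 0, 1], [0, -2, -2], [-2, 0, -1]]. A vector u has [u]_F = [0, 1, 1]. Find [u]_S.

[-4, -4, -4]

Apply P to get B-coordinates [2, 2, 0], then Q to get S-coordinates.
The result is [u]_S = [-4, -4, -4].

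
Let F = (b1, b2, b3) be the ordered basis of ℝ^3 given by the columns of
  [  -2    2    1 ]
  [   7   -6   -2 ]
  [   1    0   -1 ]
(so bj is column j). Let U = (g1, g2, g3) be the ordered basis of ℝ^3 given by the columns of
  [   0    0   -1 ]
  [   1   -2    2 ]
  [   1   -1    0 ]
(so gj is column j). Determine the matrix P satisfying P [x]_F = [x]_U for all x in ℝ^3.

[[-1, 2, -2], [-2, 2, -1], [2, -2, -1]]

Take x = bj: its F-coordinates are the j-th standard unit vector, so P e_j — column j of P — equals [bj]_U.
b1 = -g1 - 2g2 + 2g3, giving column 1 = <-1, -2, 2>; repeating for each j gives P = [[-1, 2, -2], [-2, 2, -1], [2, -2, -1]].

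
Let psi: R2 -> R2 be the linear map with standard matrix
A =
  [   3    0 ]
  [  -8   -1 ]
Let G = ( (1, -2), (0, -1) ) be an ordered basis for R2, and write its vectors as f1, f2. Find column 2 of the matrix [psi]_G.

(0, -1)

Compute psi(f2) = A f2 = (0, 1) in standard coordinates.
Then write this in G-coordinates: solve for y in y_1 f1 + y_2 f2 = (0, 1).
This gives y = (0, -1), which is column 2 of [psi]_G.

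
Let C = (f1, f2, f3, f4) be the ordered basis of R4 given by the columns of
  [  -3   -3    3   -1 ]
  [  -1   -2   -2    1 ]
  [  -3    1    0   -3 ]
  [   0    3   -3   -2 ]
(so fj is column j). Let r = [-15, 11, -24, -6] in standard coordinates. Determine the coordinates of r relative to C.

Write r = c_1 f1 + ... + c_4 f4 and solve for the c_i.
Solving this 4x4 system gives c = (4, -3, -3, 3).
Check: 4f1 - 3f2 - 3f3 + 3f4 = [-15, 11, -24, -6].

[4, -3, -3, 3]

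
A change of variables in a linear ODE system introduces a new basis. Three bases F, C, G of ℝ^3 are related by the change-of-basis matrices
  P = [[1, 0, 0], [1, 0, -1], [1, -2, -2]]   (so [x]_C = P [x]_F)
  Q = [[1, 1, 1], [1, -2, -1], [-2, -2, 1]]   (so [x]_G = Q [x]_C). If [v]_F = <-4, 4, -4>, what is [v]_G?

Apply P to get C-coordinates <-4, 0, -4>, then Q to get G-coordinates.
The result is [v]_G = <-8, 0, 4>.

<-8, 0, 4>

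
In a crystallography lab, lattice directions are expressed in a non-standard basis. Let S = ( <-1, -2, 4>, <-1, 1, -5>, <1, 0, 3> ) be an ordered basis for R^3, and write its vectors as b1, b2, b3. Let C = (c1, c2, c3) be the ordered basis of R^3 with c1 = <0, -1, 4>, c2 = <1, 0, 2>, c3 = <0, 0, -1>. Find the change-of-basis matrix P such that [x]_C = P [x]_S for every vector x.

[[2, -1, 0], [-1, -1, 1], [2, -1, -1]]

Take x = bj: its S-coordinates are the j-th standard unit vector, so P e_j — column j of P — equals [bj]_C.
b1 = 2c1 - c2 + 2c3, giving column 1 = <2, -1, 2>; repeating for each j gives P = [[2, -1, 0], [-1, -1, 1], [2, -1, -1]].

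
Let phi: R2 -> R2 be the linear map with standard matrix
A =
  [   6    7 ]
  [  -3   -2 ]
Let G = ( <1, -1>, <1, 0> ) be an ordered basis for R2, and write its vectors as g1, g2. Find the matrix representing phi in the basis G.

[[1, 3], [-2, 3]]

The j-th column of [phi]_G is [phi(gj)]_G.
phi(g1) = A g1 = <-1, -1> = g1 - 2g2, so column 1 is <1, -2>.
Repeating for g2 and assembling the columns gives [[1, 3], [-2, 3]].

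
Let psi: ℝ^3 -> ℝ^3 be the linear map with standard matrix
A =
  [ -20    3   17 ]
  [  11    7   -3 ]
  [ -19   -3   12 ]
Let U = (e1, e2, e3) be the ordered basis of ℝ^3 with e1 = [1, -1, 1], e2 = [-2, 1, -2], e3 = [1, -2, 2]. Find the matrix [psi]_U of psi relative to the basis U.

With P the matrix whose columns are e1, ..., e3, [psi]_U = P^(-1) A P.
Column by column: psi(e1) = A e1 = [-6, 1, -4]; its U-coordinates [-2, 3, 2] give column 1.
Continuing for each basis vector yields [psi]_U = [[-2, 3, 1], [3, -2, -2], [2, 2, 3]].

[[-2, 3, 1], [3, -2, -2], [2, 2, 3]]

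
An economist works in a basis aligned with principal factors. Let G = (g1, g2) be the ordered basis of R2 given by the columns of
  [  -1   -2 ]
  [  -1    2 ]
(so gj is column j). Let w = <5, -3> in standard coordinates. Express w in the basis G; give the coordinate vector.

<-1, -2>

[w]_G is the unique c with M c = w, where M has columns g1, g2.
System: -c_1 - 2c_2 = 5, -c_1 + 2c_2 = -3; solving gives c_1 = -1, c_2 = -2.
Check: -g1 - 2g2 = <5, -3>.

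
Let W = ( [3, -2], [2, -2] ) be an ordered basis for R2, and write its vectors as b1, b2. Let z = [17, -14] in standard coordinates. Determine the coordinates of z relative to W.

Write z = c_1 b1 + c_2 b2 and solve for the c_i.
System: 3c_1 + 2c_2 = 17, -2c_1 - 2c_2 = -14; solving gives c_1 = 3, c_2 = 4.
Check: 3b1 + 4b2 = [17, -14].

[3, 4]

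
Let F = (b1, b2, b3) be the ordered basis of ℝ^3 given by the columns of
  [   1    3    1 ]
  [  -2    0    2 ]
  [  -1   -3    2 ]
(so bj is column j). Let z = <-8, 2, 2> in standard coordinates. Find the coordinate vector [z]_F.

<-3, -1, -2>

Write z = c_1 b1 + ... + c_3 b3 and solve for the c_i.
Row-reducing the augmented matrix [M | z] gives c = (-3, -1, -2).
Check: -3b1 - b2 - 2b3 = <-8, 2, 2>.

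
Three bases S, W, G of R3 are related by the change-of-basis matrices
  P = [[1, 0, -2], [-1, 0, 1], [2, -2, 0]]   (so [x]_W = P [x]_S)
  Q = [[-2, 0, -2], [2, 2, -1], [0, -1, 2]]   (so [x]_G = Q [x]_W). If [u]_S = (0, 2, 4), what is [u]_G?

First [u]_W = P [u]_S = (-8, 4, -4).
Then [u]_G = Q [u]_W = (24, -4, -12).

(24, -4, -12)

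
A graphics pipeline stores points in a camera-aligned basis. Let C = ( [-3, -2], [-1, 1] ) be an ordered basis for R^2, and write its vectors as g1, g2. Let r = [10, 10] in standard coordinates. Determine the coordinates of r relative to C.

[r]_C is the unique c with M c = r, where M has columns g1, g2.
System: -3c_1 - c_2 = 10, -2c_1 + c_2 = 10; solving gives c_1 = -4, c_2 = 2.
Check: -4g1 + 2g2 = [10, 10].

[-4, 2]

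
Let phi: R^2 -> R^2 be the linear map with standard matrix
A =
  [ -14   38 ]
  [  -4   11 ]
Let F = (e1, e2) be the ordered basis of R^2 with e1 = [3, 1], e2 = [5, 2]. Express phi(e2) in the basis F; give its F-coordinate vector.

[2, 0]

Column 2 of [phi]_F is the F-coordinate vector of phi(e2).
In standard coordinates phi(e2) = A e2 = [6, 2].
Converting to F: [6, 2] = 2e1 + 0·e2, so the coordinate vector is [2, 0].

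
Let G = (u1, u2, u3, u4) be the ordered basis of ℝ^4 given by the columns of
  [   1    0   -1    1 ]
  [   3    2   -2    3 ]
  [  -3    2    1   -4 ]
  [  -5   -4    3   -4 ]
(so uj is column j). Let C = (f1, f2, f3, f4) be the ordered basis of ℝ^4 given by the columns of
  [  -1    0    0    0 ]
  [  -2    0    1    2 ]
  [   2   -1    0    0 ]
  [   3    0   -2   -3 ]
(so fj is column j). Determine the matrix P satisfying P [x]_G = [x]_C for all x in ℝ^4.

[[-1, 0, 1, -1], [1, -2, 1, 2], [1, 2, 0, -1], [0, 0, 0, 1]]

Let M have columns uj and N have columns fj. Then for every x, N [x]_C = x = M [x]_G, so P = N^(-1) M.
Since det N = -1, N^(-1) has integer entries; multiplying gives P = [[-1, 0, 1, -1], [1, -2, 1, 2], [1, 2, 0, -1], [0, 0, 0, 1]].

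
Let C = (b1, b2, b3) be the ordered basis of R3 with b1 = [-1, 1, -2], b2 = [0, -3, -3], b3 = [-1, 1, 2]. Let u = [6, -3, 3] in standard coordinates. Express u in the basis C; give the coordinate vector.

[u]_C is the unique c with M c = u, where M has columns b1, ..., b3.
Solving this 3x3 system gives c = (-3, -1, -3).
Check: -3b1 - b2 - 3b3 = [6, -3, 3].

[-3, -1, -3]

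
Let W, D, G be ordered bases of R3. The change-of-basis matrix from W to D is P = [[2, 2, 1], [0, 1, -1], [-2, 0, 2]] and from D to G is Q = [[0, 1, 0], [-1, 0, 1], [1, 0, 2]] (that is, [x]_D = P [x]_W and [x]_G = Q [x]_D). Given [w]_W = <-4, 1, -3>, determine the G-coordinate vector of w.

Composing the changes, [w]_G = Q P [w]_W.
Q P = [[0, 1, -1], [-4, -2, 1], [-2, 2, 5]]; applying this to <-4, 1, -3> gives <4, 11, -5>.

<4, 11, -5>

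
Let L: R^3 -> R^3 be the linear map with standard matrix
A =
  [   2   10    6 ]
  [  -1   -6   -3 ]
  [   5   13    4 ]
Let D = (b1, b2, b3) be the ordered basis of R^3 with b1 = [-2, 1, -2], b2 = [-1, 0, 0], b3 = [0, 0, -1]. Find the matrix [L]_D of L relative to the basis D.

[[2, 1, 3], [2, 0, 0], [1, 3, -2]]

With P the matrix whose columns are b1, ..., b3, [L]_D = P^(-1) A P.
Column by column: L(b1) = A b1 = [-6, 2, -5]; its D-coordinates [2, 2, 1] give column 1.
Continuing for each basis vector yields [L]_D = [[2, 1, 3], [2, 0, 0], [1, 3, -2]].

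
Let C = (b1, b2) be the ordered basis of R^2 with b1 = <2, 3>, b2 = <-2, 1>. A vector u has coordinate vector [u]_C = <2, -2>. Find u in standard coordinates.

<8, 4>

The coordinates say u = 2b1 - 2b2; adding the scaled basis vectors gives <8, 4>.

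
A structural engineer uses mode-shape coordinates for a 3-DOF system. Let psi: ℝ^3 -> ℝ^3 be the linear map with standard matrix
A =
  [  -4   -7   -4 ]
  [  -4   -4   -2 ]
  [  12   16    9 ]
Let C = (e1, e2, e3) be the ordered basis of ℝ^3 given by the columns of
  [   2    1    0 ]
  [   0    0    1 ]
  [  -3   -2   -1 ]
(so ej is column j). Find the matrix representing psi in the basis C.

[[3, 2, -1], [-2, 0, -1], [-2, 0, -2]]

Let P have columns e1, ..., e3. Then [psi]_C = P^(-1) A P.
Here det P = 1, so P^(-1) is integer; computing A P first and then P^(-1)(A P) gives [[3, 2, -1], [-2, 0, -1], [-2, 0, -2]].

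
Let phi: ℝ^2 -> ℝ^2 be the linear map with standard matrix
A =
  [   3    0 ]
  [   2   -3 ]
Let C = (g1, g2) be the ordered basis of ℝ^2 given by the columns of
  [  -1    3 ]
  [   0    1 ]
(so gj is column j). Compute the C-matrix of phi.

With P the matrix whose columns are g1, g2, [phi]_C = P^(-1) A P.
Column by column: phi(g1) = A g1 = <-3, -2>; its C-coordinates <-3, -2> give column 1.
Continuing for each basis vector yields [phi]_C = [[-3, 0], [-2, 3]].

[[-3, 0], [-2, 3]]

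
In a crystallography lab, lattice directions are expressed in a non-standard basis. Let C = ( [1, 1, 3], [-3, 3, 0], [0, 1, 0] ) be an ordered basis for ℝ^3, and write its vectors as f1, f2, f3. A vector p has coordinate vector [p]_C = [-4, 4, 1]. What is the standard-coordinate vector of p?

By definition p = -4f1 + 4f2 + f3.
Summing componentwise gives [-16, 9, -12].

[-16, 9, -12]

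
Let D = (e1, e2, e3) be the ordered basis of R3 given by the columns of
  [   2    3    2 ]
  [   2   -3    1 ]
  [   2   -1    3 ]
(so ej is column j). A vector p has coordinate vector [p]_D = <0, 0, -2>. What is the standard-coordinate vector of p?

The coordinates say p = 0·e1 + 0·e2 - 2e3; adding the scaled basis vectors gives <-4, -2, -6>.

<-4, -2, -6>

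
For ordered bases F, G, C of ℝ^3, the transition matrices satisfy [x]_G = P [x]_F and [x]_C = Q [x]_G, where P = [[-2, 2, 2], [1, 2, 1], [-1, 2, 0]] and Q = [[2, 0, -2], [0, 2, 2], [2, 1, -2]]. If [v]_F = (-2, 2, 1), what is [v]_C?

Apply P to get G-coordinates (10, 3, 6), then Q to get C-coordinates.
The result is [v]_C = (8, 18, 11).

(8, 18, 11)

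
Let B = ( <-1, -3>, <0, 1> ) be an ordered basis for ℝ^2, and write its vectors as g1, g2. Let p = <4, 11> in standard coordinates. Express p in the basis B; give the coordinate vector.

We seek scalars with c_1 g1 + c_2 g2 = p; equivalently solve M c = p where the columns of M are g1, g2.
System: -c_1 + 0c_2 = 4, -3c_1 + c_2 = 11; solving gives c_1 = -4, c_2 = -1.
Check: -4g1 - g2 = <4, 11>.

<-4, -1>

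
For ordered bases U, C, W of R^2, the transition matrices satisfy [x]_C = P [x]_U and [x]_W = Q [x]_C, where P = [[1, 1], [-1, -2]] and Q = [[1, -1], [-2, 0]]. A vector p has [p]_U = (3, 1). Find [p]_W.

(9, -8)

Composing the changes, [p]_W = Q P [p]_U.
Q P = [[2, 3], [-2, -2]]; applying this to (3, 1) gives (9, -8).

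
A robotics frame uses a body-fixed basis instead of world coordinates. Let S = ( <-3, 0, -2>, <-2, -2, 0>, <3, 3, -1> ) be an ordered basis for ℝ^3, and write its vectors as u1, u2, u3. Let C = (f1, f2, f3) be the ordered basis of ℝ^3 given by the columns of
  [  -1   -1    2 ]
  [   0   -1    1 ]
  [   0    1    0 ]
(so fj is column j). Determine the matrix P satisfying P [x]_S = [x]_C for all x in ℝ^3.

[[1, -2, 2], [-2, 0, -1], [-2, -2, 2]]

Take x = uj: its S-coordinates are the j-th standard unit vector, so P e_j — column j of P — equals [uj]_C.
u1 = f1 - 2f2 - 2f3, giving column 1 = <1, -2, -2>; repeating for each j gives P = [[1, -2, 2], [-2, 0, -1], [-2, -2, 2]].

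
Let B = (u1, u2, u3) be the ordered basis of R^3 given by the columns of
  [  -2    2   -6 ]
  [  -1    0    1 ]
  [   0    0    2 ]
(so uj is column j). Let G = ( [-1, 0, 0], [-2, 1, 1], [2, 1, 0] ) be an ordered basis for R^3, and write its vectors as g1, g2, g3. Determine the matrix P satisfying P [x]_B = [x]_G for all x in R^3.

Take x = uj: its B-coordinates are the j-th standard unit vector, so P e_j — column j of P — equals [uj]_G.
u1 = 0·g1 + 0·g2 - g3, giving column 1 = [0, 0, -1]; repeating for each j gives P = [[0, -2, 0], [0, 0, 2], [-1, 0, -1]].

[[0, -2, 0], [0, 0, 2], [-1, 0, -1]]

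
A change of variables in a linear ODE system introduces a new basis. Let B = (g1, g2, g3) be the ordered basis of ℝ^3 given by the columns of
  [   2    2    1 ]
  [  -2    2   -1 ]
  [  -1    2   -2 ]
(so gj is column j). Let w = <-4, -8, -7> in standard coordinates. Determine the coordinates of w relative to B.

[w]_B is the unique c with M c = w, where M has columns g1, ..., g3.
Gaussian elimination on [M | w] yields c = (1, -3, 0).
Check: g1 - 3g2 + 0·g3 = <-4, -8, -7>.

<1, -3, 0>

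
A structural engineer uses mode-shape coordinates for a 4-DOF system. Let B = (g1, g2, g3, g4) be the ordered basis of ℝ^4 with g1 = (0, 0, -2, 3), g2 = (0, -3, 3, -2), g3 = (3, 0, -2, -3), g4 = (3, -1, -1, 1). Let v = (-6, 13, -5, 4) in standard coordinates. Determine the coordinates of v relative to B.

(-2, -4, -1, -1)

[v]_B is the unique c with M c = v, where M has columns g1, ..., g4.
Gaussian elimination on [M | v] yields c = (-2, -4, -1, -1).
Check: -2g1 - 4g2 - g3 - g4 = (-6, 13, -5, 4).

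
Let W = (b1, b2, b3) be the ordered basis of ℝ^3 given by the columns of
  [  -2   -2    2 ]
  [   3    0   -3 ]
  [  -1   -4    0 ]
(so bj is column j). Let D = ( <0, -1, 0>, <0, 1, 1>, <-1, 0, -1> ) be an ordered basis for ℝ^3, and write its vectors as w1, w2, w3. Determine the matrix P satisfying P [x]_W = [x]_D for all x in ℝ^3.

Take x = bj: its W-coordinates are the j-th standard unit vector, so P e_j — column j of P — equals [bj]_D.
b1 = -2w1 + w2 + 2w3, giving column 1 = <-2, 1, 2>; repeating for each j gives P = [[-2, -2, 1], [1, -2, -2], [2, 2, -2]].

[[-2, -2, 1], [1, -2, -2], [2, 2, -2]]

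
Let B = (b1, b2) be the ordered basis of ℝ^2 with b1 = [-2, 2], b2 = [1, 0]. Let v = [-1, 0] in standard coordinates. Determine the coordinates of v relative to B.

[0, -1]

[v]_B is the unique c with M c = v, where M has columns b1, b2.
System: -2c_1 + c_2 = -1, 2c_1 + 0c_2 = 0; solving gives c_1 = 0, c_2 = -1.
Check: 0·b1 - b2 = [-1, 0].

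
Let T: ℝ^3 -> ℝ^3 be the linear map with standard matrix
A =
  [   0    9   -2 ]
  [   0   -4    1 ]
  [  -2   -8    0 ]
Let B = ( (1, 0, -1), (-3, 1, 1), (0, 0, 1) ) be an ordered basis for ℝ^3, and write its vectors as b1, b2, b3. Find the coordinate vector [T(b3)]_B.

Column 3 of [T]_B is the B-coordinate vector of T(b3).
In standard coordinates T(b3) = A b3 = (-2, 1, 0).
Converting to B: (-2, 1, 0) = b1 + b2 + 0·b3, so the coordinate vector is (1, 1, 0).

(1, 1, 0)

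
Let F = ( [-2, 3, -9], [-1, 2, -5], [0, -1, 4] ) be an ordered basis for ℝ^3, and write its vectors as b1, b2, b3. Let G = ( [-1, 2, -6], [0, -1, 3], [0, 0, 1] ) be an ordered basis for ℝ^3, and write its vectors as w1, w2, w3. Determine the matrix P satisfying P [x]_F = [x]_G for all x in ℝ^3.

Let M have columns bj and N have columns wj. Then for every x, N [x]_G = x = M [x]_F, so P = N^(-1) M.
Since det N = 1, N^(-1) has integer entries; multiplying gives P = [[2, 1, 0], [1, 0, 1], [0, 1, 1]].

[[2, 1, 0], [1, 0, 1], [0, 1, 1]]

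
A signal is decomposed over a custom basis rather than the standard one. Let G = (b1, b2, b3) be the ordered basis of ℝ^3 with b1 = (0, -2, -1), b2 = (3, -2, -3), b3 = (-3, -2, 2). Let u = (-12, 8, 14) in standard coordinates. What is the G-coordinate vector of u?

(-4, -2, 2)

We seek scalars with c_1 b1 + ... + c_3 b3 = u; equivalently solve M c = u where the columns of M are b1, ..., b3.
Gaussian elimination on [M | u] yields c = (-4, -2, 2).
Check: -4b1 - 2b2 + 2b3 = (-12, 8, 14).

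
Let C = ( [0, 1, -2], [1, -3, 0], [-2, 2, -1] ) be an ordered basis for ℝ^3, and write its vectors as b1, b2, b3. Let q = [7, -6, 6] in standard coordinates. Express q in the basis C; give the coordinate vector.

[-1, -1, -4]

We seek scalars with c_1 b1 + ... + c_3 b3 = q; equivalently solve M c = q where the columns of M are b1, ..., b3.
Row-reducing the augmented matrix [M | q] gives c = (-1, -1, -4).
Check: -b1 - b2 - 4b3 = [7, -6, 6].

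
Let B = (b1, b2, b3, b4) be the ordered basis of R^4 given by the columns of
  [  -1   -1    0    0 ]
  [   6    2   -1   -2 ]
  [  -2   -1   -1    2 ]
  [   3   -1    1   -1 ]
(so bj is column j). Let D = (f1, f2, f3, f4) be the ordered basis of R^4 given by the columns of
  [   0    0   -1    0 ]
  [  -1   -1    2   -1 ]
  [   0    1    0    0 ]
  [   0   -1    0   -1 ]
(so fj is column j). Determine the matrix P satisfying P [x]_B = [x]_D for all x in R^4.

Let M have columns bj and N have columns fj. Then for every x, N [x]_D = x = M [x]_B, so P = N^(-1) M.
Since det N = -1, N^(-1) has integer entries; multiplying gives P = [[-1, -1, 2, 1], [-2, -1, -1, 2], [1, 1, 0, 0], [-1, 2, 0, -1]].

[[-1, -1, 2, 1], [-2, -1, -1, 2], [1, 1, 0, 0], [-1, 2, 0, -1]]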